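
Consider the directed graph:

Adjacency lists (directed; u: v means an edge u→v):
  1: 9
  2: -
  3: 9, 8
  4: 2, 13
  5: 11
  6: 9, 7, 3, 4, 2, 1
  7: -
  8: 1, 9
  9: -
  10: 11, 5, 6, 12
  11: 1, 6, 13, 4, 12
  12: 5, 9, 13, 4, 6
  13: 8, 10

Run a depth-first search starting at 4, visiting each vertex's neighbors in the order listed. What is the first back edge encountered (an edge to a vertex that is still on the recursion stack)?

6->4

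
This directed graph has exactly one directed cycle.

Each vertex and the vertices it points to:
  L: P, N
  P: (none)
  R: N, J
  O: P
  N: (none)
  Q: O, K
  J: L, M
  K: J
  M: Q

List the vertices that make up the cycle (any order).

DFS with gray/black marking from J:
J gray
  L gray
    P gray
    P black
    N gray
    N black
  L black
  M gray
    Q gray
      O gray
        O→P: P black — skip
      O black
      K gray
        K→J: J is gray → back edge
Back edge closes the cycle J → M → Q → K → J; its vertices are {J, K, M, Q}.

J, K, M, Q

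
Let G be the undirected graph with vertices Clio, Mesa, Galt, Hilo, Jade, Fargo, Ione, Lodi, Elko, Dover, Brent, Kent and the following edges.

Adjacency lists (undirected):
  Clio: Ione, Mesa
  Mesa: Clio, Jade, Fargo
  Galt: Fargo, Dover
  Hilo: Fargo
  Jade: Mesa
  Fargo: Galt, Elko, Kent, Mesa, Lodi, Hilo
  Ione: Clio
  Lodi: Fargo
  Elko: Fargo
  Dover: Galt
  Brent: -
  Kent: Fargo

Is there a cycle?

DFS, tracking each vertex's parent; an edge to a visited non-parent vertex closes a cycle.
Start from Clio:
visit Clio (parent –)
  visit Ione (parent Clio)
    Ione–Clio: parent, skip
  visit Mesa (parent Clio)
    Mesa–Clio: parent, skip
    visit Jade (parent Mesa)
      Jade–Mesa: parent, skip
    visit Fargo (parent Mesa)
      visit Galt (parent Fargo)
        Galt–Fargo: parent, skip
        visit Dover (parent Galt)
          Dover–Galt: parent, skip
      visit Elko (parent Fargo)
        Elko–Fargo: parent, skip
      visit Kent (parent Fargo)
        Kent–Fargo: parent, skip
      Fargo–Mesa: parent, skip
      visit Lodi (parent Fargo)
        Lodi–Fargo: parent, skip
      visit Hilo (parent Fargo)
        Hilo–Fargo: parent, skip
visit Brent (parent –)
No non-parent visited neighbor found — the graph is a forest.

No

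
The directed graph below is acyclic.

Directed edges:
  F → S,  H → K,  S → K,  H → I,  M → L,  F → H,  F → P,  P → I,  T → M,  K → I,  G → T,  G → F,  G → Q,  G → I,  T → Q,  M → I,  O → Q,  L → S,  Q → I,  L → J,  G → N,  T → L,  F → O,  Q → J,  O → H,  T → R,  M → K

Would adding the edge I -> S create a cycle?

Yes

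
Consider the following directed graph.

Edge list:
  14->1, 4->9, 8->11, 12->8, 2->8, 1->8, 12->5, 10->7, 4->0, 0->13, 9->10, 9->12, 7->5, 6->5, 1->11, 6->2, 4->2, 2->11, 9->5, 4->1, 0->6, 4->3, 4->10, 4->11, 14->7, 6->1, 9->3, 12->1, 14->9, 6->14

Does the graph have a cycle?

DFS with white/gray/black marking, starting from 2:
2 gray
  8 gray
    11 gray
    11 black
  8 black
  2→11: 11 black — skip
2 black
9 gray
  10 gray
    7 gray
      5 gray
      5 black
    7 black
  10 black
  3 gray
  3 black
  12 gray
    12→8: 8 black — skip
    12→5: 5 black — skip
    1 gray
      1→8: 8 black — skip
      1→11: 11 black — skip
    1 black
  12 black
  9→5: 5 black — skip
9 black
6 gray
  6→1: 1 black — skip
  14 gray
    14→9: 9 black — skip
    14→1: 1 black — skip
    14→7: 7 black — skip
  14 black
  6→5: 5 black — skip
  6→2: 2 black — skip
6 black
4 gray
  4→1: 1 black — skip
  0 gray
    0→6: 6 black — skip
    13 gray
    13 black
  0 black
  4→9: 9 black — skip
  4→10: 10 black — skip
  4→3: 3 black — skip
  4→11: 11 black — skip
  4→2: 2 black — skip
4 black
Every edge goes to a white or black vertex — no back edge, so the graph is acyclic.

No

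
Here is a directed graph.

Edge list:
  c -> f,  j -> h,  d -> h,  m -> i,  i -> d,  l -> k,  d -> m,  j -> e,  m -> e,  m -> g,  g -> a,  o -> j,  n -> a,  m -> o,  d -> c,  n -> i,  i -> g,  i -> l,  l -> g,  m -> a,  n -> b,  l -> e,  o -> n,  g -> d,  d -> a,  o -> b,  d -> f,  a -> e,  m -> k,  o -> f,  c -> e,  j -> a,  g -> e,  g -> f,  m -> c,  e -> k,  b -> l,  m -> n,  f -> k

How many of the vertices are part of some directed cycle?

A vertex is on a directed cycle iff it belongs to a strongly connected component of size ≥ 2 (or has a self-loop).
The vertices on cycles are {b, d, g, i, l, m, n, o} — 8 in total.

8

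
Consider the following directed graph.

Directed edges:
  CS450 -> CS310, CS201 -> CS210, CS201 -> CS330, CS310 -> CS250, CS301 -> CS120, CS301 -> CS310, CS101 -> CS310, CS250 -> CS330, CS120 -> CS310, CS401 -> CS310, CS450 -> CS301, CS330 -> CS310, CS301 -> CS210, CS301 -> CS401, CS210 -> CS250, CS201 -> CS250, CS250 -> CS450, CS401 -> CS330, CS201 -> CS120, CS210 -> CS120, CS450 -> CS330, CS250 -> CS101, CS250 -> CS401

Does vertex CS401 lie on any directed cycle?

CS401 is on a cycle iff CS401 can reach itself via ≥1 edge.
CS401 → CS310 → CS250 → CS401 — yes.

Yes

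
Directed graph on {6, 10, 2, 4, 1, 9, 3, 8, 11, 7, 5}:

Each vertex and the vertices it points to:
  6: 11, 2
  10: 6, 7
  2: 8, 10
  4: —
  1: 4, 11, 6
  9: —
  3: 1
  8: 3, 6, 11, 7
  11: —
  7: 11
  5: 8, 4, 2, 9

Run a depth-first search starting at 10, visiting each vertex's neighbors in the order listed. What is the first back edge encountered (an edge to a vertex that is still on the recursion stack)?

DFS from 10 (visiting each vertex's neighbors in the order listed); mark gray on enter, black on exit:
10 gray
  6 gray
    11 gray
    11 black
    2 gray
      8 gray
        3 gray
          1 gray
            4 gray
            4 black
            1→11: 11 black — skip
            1→6: 6 is gray → back edge
First back edge: 1 → 6.

1->6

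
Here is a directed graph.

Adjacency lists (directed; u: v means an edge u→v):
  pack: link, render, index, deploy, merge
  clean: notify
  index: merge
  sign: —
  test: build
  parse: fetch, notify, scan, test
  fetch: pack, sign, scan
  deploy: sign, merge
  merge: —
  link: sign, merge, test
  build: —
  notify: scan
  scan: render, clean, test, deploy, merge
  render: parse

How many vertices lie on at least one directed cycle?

A vertex is on a directed cycle iff it belongs to a strongly connected component of size ≥ 2 (or has a self-loop).
The vertices on cycles are {pack, scan, clean, fetch, parse, notify, render} — 7 in total.

7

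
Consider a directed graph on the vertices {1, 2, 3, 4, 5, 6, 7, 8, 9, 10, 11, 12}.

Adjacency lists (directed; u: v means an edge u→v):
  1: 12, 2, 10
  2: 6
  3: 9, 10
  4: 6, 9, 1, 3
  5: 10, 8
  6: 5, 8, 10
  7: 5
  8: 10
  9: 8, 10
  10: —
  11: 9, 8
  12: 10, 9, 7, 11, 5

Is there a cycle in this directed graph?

DFS with white/gray/black marking, starting from 2:
2 gray
  6 gray
    5 gray
      10 gray
      10 black
      8 gray
        8→10: 10 black — skip
      8 black
    5 black
    6→8: 8 black — skip
    6→10: 10 black — skip
  6 black
2 black
1 gray
  12 gray
    12→10: 10 black — skip
    9 gray
      9→8: 8 black — skip
      9→10: 10 black — skip
    9 black
    7 gray
      7→5: 5 black — skip
    7 black
    11 gray
      11→9: 9 black — skip
      11→8: 8 black — skip
    11 black
    12→5: 5 black — skip
  12 black
  1→2: 2 black — skip
  1→10: 10 black — skip
1 black
3 gray
  3→9: 9 black — skip
  3→10: 10 black — skip
3 black
4 gray
  4→6: 6 black — skip
  4→9: 9 black — skip
  4→1: 1 black — skip
  4→3: 3 black — skip
4 black
Every edge goes to a white or black vertex — no back edge, so the graph is acyclic.

No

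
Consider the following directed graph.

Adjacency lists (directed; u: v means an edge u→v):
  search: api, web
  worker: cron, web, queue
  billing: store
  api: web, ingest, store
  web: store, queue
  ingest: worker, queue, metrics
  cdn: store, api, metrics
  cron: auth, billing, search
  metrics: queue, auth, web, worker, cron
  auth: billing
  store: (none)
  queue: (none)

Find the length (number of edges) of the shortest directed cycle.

5

For each vertex v, BFS finds the shortest path from v back to v.
The shortest such closed walk is metrics → cron → search → api → ingest → metrics, length 5.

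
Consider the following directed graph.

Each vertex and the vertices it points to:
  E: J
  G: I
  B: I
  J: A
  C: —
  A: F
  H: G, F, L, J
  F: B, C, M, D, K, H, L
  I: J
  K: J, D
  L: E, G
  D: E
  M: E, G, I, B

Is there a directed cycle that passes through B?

Yes

B is on a cycle iff B can reach itself via ≥1 edge.
B → I → J → A → F → B — yes.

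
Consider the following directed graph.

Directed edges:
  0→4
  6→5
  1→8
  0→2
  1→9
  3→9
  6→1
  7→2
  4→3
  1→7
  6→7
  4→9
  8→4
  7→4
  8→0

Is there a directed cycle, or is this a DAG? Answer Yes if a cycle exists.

No

DFS with white/gray/black marking, starting from 8:
8 gray
  0 gray
    2 gray
    2 black
    4 gray
      3 gray
        9 gray
        9 black
      3 black
      4→9: 9 black — skip
    4 black
  0 black
  8→4: 4 black — skip
8 black
1 gray
  1→8: 8 black — skip
  1→9: 9 black — skip
  7 gray
    7→2: 2 black — skip
    7→4: 4 black — skip
  7 black
1 black
5 gray
5 black
6 gray
  6→7: 7 black — skip
  6→1: 1 black — skip
  6→5: 5 black — skip
6 black
Every edge goes to a white or black vertex — no back edge, so the graph is acyclic.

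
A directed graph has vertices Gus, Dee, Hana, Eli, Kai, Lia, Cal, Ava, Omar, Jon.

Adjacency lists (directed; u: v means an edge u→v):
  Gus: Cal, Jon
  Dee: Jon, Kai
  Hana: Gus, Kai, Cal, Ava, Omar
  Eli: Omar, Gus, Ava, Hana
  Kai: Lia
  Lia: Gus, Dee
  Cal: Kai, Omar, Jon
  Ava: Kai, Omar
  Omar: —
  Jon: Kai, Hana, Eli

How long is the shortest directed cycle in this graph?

3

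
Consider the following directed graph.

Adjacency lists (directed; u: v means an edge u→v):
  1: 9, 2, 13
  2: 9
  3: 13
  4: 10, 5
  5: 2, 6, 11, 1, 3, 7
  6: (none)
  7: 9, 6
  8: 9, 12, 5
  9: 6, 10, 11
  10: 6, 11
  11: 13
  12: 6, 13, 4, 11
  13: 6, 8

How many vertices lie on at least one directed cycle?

12

A vertex is on a directed cycle iff it belongs to a strongly connected component of size ≥ 2 (or has a self-loop).
The vertices on cycles are {1, 2, 3, 4, 5, 7, 8, 9, 10, 11, 12, 13} — 12 in total.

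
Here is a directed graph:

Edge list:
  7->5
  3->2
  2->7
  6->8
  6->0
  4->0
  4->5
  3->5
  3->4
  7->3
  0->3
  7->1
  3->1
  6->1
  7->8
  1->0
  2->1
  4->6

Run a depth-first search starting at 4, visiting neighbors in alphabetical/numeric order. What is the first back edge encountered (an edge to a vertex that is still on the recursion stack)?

1→0

DFS from 4 (visiting neighbors in alphabetical/numeric order); mark gray on enter, black on exit:
4 gray
  0 gray
    3 gray
      1 gray
        1→0: 0 is gray → back edge
First back edge: 1 → 0.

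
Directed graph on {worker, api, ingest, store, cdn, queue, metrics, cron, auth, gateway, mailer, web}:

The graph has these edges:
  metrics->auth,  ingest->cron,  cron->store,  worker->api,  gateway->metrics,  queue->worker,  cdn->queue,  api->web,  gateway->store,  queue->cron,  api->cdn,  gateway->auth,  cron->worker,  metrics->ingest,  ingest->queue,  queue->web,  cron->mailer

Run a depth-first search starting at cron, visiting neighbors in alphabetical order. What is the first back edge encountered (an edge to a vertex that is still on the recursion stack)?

DFS from cron (visiting neighbors in alphabetical order); mark gray on enter, black on exit:
cron gray
  mailer gray
  mailer black
  store gray
  store black
  worker gray
    api gray
      cdn gray
        queue gray
          queue→cron: cron is gray → back edge
First back edge: queue → cron.

queue→cron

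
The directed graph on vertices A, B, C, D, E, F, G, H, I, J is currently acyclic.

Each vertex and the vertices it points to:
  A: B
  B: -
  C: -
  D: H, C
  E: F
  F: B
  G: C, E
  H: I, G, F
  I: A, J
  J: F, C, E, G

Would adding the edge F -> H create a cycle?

Yes

Adding F→H creates a cycle iff H can already reach F.
Path from H: H → F.
So H → … → F → H is a cycle.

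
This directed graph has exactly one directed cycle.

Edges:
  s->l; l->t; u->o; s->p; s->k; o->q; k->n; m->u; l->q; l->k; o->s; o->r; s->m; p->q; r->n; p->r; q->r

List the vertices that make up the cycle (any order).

m, o, s, u

DFS with gray/black marking from s:
s gray
  p gray
    q gray
      r gray
        n gray
        n black
      r black
    q black
    p→r: r black — skip
  p black
  m gray
    u gray
      o gray
        o→s: s is gray → back edge
Back edge closes the cycle s → m → u → o → s; its vertices are {m, o, s, u}.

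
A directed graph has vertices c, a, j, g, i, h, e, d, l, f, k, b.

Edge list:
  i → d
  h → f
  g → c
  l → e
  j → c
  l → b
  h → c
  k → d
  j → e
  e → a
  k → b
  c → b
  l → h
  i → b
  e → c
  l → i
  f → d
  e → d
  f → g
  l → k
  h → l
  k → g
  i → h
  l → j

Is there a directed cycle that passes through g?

g lies on a cycle iff there is a path from g back to itself.
Exploring from g, it never reaches itself; equivalently, its strongly connected component is a singleton.

No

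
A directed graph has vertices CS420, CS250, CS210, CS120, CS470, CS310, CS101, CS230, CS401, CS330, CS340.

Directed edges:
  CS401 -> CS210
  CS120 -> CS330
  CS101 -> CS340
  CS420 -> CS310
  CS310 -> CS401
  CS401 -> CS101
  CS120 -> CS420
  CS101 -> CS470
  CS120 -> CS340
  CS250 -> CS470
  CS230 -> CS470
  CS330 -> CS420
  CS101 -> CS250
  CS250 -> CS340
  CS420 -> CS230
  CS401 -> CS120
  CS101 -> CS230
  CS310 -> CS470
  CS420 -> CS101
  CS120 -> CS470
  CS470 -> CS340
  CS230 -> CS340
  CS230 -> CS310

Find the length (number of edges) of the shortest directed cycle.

4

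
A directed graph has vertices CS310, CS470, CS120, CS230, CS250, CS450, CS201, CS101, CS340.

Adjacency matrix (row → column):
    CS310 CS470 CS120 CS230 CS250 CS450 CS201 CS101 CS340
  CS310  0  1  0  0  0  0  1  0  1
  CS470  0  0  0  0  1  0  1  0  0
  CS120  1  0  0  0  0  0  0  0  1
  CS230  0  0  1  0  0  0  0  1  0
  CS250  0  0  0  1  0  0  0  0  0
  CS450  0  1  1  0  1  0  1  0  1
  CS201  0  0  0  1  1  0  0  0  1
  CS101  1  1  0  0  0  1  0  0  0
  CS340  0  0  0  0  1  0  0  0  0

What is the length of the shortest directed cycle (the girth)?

4

For each vertex v, BFS finds the shortest path from v back to v.
The shortest such closed walk is CS230 → CS120 → CS340 → CS250 → CS230, length 4.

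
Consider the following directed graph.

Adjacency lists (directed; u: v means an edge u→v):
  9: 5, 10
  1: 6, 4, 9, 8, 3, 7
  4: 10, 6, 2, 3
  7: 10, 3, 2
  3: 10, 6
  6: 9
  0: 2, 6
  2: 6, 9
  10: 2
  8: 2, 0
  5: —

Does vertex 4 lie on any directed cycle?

4 lies on a cycle iff there is a path from 4 back to itself.
Exploring from 4, it never reaches itself; equivalently, its strongly connected component is a singleton.

No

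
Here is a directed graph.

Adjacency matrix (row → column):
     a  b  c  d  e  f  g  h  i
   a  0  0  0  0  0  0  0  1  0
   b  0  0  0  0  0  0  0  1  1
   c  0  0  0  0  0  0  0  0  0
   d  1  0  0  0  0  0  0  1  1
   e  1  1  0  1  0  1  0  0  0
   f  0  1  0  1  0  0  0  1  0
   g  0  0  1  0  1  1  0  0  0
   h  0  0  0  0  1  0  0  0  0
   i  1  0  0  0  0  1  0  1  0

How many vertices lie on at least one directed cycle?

A vertex is on a directed cycle iff it belongs to a strongly connected component of size ≥ 2 (or has a self-loop).
The vertices on cycles are {a, b, d, e, f, h, i} — 7 in total.

7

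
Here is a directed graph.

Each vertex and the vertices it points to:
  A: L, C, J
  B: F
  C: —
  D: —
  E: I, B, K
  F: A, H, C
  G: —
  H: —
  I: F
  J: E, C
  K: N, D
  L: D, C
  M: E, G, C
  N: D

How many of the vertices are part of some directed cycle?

6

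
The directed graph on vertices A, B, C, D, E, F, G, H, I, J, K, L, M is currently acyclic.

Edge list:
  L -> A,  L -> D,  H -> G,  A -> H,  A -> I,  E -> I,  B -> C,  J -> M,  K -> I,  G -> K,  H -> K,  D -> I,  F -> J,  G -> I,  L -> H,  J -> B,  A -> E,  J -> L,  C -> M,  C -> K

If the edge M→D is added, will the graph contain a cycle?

Adding M→D creates a cycle iff D can already reach M.
Explore from D: no path reaches M. The graph stays acyclic.

No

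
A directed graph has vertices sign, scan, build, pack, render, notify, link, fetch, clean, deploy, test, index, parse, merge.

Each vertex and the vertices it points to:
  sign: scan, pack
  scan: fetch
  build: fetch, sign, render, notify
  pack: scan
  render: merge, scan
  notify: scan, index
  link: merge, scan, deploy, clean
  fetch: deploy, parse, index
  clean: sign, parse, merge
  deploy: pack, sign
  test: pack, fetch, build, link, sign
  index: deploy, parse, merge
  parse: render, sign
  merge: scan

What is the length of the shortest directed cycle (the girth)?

4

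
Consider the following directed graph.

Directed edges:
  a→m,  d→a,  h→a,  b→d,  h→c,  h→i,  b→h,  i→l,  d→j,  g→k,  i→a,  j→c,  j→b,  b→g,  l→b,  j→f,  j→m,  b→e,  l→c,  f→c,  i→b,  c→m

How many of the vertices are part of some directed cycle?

A vertex is on a directed cycle iff it belongs to a strongly connected component of size ≥ 2 (or has a self-loop).
The vertices on cycles are {b, d, h, i, j, l} — 6 in total.

6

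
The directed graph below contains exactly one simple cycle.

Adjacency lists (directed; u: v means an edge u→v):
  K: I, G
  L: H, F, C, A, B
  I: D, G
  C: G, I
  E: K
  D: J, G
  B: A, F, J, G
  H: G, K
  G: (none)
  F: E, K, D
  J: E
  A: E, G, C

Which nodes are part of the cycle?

DFS with gray/black marking from D:
D gray
  J gray
    E gray
      K gray
        I gray
          I→D: D is gray → back edge
Back edge closes the cycle D → J → E → K → I → D; its vertices are {D, E, I, J, K}.

D, E, I, J, K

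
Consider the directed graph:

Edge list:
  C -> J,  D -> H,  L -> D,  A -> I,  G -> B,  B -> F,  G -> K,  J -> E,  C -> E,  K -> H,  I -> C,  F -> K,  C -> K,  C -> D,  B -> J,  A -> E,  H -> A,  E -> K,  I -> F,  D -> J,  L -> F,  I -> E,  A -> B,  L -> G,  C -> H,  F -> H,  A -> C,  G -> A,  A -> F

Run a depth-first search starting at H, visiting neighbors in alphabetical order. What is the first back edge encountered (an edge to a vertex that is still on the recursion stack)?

F→H

DFS from H (visiting neighbors in alphabetical order); mark gray on enter, black on exit:
H gray
  A gray
    B gray
      F gray
        F→H: H is gray → back edge
First back edge: F → H.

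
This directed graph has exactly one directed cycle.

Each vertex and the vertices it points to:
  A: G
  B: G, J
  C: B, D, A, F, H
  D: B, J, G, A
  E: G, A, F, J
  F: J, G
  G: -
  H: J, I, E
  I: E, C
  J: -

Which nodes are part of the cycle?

C, H, I

DFS with gray/black marking from H:
H gray
  J gray
  J black
  I gray
    E gray
      G gray
      G black
      A gray
        A→G: G black — skip
      A black
      F gray
        F→J: J black — skip
        F→G: G black — skip
      F black
      E→J: J black — skip
    E black
    C gray
      B gray
        B→G: G black — skip
        B→J: J black — skip
      B black
      D gray
        D→B: B black — skip
        D→J: J black — skip
        D→G: G black — skip
        D→A: A black — skip
      D black
      C→A: A black — skip
      C→F: F black — skip
      C→H: H is gray → back edge
Back edge closes the cycle H → I → C → H; its vertices are {C, H, I}.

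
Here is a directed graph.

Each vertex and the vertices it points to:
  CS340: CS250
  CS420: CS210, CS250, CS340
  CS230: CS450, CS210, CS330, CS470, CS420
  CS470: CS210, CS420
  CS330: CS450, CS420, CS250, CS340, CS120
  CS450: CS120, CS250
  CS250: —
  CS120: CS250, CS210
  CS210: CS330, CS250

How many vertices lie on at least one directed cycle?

A vertex is on a directed cycle iff it belongs to a strongly connected component of size ≥ 2 (or has a self-loop).
The vertices on cycles are {CS120, CS210, CS330, CS420, CS450} — 5 in total.

5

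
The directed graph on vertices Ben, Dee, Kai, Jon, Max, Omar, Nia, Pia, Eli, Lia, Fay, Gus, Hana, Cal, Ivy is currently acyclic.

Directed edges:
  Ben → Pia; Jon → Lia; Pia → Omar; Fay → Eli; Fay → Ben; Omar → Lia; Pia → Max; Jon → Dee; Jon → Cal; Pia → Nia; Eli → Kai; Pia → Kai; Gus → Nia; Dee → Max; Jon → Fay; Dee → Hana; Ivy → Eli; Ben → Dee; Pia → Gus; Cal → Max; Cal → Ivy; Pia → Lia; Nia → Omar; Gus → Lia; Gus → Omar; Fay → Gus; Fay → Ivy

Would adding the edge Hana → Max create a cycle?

Adding Hana→Max creates a cycle iff Max can already reach Hana.
Explore from Max: no path reaches Hana. The graph stays acyclic.

No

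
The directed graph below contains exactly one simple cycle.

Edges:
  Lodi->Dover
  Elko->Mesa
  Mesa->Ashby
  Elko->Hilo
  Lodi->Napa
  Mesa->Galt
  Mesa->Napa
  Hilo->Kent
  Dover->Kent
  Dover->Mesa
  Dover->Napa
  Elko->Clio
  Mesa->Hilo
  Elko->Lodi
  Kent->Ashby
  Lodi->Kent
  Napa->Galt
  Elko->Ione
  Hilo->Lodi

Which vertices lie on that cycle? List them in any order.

Hilo, Lodi, Mesa, Dover

DFS with gray/black marking from Hilo:
Hilo gray
  Lodi gray
    Dover gray
      Mesa gray
        Ashby gray
        Ashby black
        Mesa→Hilo: Hilo is gray → back edge
Back edge closes the cycle Hilo → Lodi → Dover → Mesa → Hilo; its vertices are {Hilo, Lodi, Mesa, Dover}.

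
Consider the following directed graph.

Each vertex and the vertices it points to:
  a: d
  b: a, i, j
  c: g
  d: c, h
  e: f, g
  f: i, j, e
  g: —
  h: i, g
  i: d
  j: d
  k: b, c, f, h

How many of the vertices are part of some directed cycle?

A vertex is on a directed cycle iff it belongs to a strongly connected component of size ≥ 2 (or has a self-loop).
The vertices on cycles are {d, e, f, h, i} — 5 in total.

5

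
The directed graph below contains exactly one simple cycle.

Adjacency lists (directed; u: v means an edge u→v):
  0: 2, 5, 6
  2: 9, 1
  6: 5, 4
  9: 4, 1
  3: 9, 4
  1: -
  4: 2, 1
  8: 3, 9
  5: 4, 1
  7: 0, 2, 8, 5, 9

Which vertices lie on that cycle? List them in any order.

DFS with gray/black marking from 2:
2 gray
  9 gray
    4 gray
      4→2: 2 is gray → back edge
Back edge closes the cycle 2 → 9 → 4 → 2; its vertices are {2, 4, 9}.

2, 4, 9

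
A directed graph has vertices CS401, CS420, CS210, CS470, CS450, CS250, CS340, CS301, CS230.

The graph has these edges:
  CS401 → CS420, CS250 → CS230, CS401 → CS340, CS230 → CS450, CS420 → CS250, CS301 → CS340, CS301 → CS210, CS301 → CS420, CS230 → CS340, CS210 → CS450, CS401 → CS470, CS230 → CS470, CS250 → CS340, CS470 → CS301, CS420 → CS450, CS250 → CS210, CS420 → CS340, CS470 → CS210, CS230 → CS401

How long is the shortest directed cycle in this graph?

For each vertex v, BFS finds the shortest path from v back to v.
The shortest such closed walk is CS230 → CS401 → CS420 → CS250 → CS230, length 4.

4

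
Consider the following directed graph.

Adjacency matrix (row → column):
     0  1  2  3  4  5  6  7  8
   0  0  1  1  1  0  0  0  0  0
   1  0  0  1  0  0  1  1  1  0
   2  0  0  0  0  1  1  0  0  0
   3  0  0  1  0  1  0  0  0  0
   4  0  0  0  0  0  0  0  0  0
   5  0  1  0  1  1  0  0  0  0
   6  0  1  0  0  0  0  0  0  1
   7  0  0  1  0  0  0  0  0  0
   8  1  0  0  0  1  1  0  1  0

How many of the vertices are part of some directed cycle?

8

A vertex is on a directed cycle iff it belongs to a strongly connected component of size ≥ 2 (or has a self-loop).
The vertices on cycles are {0, 1, 2, 3, 5, 6, 7, 8} — 8 in total.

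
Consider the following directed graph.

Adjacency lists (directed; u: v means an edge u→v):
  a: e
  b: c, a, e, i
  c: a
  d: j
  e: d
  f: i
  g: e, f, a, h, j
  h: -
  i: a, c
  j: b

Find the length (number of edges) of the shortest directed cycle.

For each vertex v, BFS finds the shortest path from v back to v.
The shortest such closed walk is j → b → e → d → j, length 4.

4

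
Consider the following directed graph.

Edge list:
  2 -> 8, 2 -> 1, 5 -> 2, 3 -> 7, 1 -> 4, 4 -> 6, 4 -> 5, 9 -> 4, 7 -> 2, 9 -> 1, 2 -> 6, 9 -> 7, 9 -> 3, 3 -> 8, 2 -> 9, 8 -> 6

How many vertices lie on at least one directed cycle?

A vertex is on a directed cycle iff it belongs to a strongly connected component of size ≥ 2 (or has a self-loop).
The vertices on cycles are {1, 2, 3, 4, 5, 7, 9} — 7 in total.

7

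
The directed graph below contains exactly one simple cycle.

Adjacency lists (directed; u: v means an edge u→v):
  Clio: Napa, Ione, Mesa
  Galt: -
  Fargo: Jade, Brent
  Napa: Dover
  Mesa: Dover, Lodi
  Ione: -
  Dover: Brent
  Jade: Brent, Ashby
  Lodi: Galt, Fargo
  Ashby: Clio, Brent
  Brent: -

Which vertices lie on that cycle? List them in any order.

DFS with gray/black marking from Ashby:
Ashby gray
  Clio gray
    Napa gray
      Dover gray
        Brent gray
        Brent black
      Dover black
    Napa black
    Ione gray
    Ione black
    Mesa gray
      Mesa→Dover: Dover black — skip
      Lodi gray
        Galt gray
        Galt black
        Fargo gray
          Jade gray
            Jade→Brent: Brent black — skip
            Jade→Ashby: Ashby is gray → back edge
Back edge closes the cycle Ashby → Clio → Mesa → Lodi → Fargo → Jade → Ashby; its vertices are {Clio, Jade, Lodi, Mesa, Ashby, Fargo}.

Clio, Jade, Lodi, Mesa, Ashby, Fargo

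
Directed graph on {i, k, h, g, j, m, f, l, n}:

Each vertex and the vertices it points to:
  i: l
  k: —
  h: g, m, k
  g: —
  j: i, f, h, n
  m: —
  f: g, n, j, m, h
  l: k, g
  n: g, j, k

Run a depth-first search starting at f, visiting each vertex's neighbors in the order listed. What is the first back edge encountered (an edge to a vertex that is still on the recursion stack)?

j->f

DFS from f (visiting each vertex's neighbors in the order listed); mark gray on enter, black on exit:
f gray
  g gray
  g black
  n gray
    n→g: g black — skip
    j gray
      i gray
        l gray
          k gray
          k black
          l→g: g black — skip
        l black
      i black
      j→f: f is gray → back edge
First back edge: j → f.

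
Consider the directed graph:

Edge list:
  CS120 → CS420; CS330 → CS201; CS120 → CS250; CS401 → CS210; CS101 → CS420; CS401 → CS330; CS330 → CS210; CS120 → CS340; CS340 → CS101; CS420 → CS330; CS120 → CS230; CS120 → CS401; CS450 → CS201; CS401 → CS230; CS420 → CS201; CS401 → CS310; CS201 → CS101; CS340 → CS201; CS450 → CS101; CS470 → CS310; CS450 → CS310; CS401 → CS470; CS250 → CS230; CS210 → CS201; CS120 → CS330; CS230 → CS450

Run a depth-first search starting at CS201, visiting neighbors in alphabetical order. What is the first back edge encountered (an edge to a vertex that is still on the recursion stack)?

DFS from CS201 (visiting neighbors in alphabetical order); mark gray on enter, black on exit:
CS201 gray
  CS101 gray
    CS420 gray
      CS420→CS201: CS201 is gray → back edge
First back edge: CS420 → CS201.

CS420→CS201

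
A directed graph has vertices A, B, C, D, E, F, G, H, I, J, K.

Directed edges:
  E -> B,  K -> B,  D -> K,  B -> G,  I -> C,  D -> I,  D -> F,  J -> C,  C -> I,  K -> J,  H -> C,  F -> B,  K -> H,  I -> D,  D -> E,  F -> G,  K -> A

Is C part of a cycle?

C is on a cycle iff C can reach itself via ≥1 edge.
C → I → C — yes.

Yes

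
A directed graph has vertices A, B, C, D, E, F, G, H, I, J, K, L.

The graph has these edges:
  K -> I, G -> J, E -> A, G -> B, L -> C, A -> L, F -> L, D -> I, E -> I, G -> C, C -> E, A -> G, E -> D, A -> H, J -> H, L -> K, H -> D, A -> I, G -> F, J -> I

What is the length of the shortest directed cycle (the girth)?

For each vertex v, BFS finds the shortest path from v back to v.
The shortest such closed walk is A → L → C → E → A, length 4.

4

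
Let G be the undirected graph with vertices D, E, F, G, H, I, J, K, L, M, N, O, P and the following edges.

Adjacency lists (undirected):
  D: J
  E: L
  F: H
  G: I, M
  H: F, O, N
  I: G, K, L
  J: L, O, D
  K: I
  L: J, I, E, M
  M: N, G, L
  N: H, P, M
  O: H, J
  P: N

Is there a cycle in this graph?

DFS, tracking each vertex's parent; an edge to a visited non-parent vertex closes a cycle.
Start from D:
visit D (parent –)
  visit J (parent D)
    visit L (parent J)
      L–J: parent, skip
      visit I (parent L)
        visit G (parent I)
          G–I: parent, skip
          visit M (parent G)
            visit N (parent M)
              visit H (parent N)
                visit F (parent H)
                  F–H: parent, skip
                visit O (parent H)
                  O–H: parent, skip
                  O–J: J visited and ≠ parent → cycle
Cycle: J – L – I – G – M – N – H – O – J.

Yes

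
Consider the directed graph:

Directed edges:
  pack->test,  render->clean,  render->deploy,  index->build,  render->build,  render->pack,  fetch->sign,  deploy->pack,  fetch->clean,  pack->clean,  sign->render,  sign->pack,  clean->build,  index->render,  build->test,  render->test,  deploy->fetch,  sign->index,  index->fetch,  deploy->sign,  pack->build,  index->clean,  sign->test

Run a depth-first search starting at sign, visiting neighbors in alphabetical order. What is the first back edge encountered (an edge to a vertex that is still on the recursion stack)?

DFS from sign (visiting neighbors in alphabetical order); mark gray on enter, black on exit:
sign gray
  index gray
    build gray
      test gray
      test black
    build black
    clean gray
      clean→build: build black — skip
    clean black
    fetch gray
      fetch→clean: clean black — skip
      fetch→sign: sign is gray → back edge
First back edge: fetch → sign.

fetch->sign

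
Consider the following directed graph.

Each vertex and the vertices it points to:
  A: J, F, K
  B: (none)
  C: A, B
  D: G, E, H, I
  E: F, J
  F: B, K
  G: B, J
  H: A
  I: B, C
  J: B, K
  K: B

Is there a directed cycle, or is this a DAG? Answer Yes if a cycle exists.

DFS with white/gray/black marking, starting from F:
F gray
  B gray
  B black
  K gray
    K→B: B black — skip
  K black
F black
A gray
  J gray
    J→B: B black — skip
    J→K: K black — skip
  J black
  A→F: F black — skip
  A→K: K black — skip
A black
C gray
  C→A: A black — skip
  C→B: B black — skip
C black
D gray
  G gray
    G→B: B black — skip
    G→J: J black — skip
  G black
  E gray
    E→F: F black — skip
    E→J: J black — skip
  E black
  H gray
    H→A: A black — skip
  H black
  I gray
    I→B: B black — skip
    I→C: C black — skip
  I black
D black
Every edge goes to a white or black vertex — no back edge, so the graph is acyclic.

No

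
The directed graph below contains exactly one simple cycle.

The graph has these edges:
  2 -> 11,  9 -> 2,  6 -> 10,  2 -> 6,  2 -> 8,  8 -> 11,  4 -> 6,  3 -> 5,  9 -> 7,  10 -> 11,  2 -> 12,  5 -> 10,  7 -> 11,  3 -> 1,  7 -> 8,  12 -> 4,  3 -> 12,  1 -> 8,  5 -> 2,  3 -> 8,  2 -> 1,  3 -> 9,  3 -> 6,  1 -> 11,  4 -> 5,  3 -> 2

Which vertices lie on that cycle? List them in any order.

2, 4, 5, 12

DFS with gray/black marking from 5:
5 gray
  2 gray
    12 gray
      4 gray
        6 gray
          10 gray
            11 gray
            11 black
          10 black
        6 black
        4→5: 5 is gray → back edge
Back edge closes the cycle 5 → 2 → 12 → 4 → 5; its vertices are {2, 4, 5, 12}.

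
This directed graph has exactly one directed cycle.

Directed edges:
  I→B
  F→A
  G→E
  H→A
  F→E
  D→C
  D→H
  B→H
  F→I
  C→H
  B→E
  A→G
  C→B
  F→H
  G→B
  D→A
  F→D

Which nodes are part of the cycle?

A, B, G, H

DFS with gray/black marking from A:
A gray
  G gray
    E gray
    E black
    B gray
      B→E: E black — skip
      H gray
        H→A: A is gray → back edge
Back edge closes the cycle A → G → B → H → A; its vertices are {A, B, G, H}.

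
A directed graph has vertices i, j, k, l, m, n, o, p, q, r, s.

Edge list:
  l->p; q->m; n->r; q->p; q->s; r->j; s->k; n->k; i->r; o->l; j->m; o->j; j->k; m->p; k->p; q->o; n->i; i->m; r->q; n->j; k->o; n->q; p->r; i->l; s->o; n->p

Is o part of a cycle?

Yes

o is on a cycle iff o can reach itself via ≥1 edge.
o → j → k → o — yes.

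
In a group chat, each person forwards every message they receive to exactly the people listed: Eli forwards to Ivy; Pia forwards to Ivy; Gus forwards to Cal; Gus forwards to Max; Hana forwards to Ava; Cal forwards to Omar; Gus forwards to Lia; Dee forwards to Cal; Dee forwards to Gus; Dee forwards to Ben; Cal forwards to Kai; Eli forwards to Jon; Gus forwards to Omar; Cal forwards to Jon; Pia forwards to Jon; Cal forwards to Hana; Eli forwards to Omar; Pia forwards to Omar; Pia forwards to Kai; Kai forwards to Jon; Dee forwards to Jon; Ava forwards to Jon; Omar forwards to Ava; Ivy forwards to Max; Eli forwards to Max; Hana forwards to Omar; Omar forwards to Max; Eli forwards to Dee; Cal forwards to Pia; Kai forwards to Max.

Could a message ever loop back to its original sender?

No

DFS with white/gray/black marking, starting from Hana:
Hana gray
  Omar gray
    Max gray
    Max black
    Ava gray
      Jon gray
      Jon black
    Ava black
  Omar black
  Hana→Ava: Ava black — skip
Hana black
Lia gray
Lia black
Gus gray
  Gus→Omar: Omar black — skip
  Gus→Max: Max black — skip
  Gus→Lia: Lia black — skip
  Cal gray
    Kai gray
      Kai→Jon: Jon black — skip
      Kai→Max: Max black — skip
    Kai black
    Cal→Hana: Hana black — skip
    Cal→Omar: Omar black — skip
    Pia gray
      Pia→Omar: Omar black — skip
      Pia→Kai: Kai black — skip
      Ivy gray
        Ivy→Max: Max black — skip
      Ivy black
      Pia→Jon: Jon black — skip
    Pia black
    Cal→Jon: Jon black — skip
  Cal black
Gus black
Eli gray
  Eli→Max: Max black — skip
  Dee gray
    Ben gray
    Ben black
    Dee→Gus: Gus black — skip
    Dee→Jon: Jon black — skip
    Dee→Cal: Cal black — skip
  Dee black
  Eli→Jon: Jon black — skip
  Eli→Ivy: Ivy black — skip
  Eli→Omar: Omar black — skip
Eli black
Every edge goes to a white or black vertex — no back edge, so the graph is acyclic.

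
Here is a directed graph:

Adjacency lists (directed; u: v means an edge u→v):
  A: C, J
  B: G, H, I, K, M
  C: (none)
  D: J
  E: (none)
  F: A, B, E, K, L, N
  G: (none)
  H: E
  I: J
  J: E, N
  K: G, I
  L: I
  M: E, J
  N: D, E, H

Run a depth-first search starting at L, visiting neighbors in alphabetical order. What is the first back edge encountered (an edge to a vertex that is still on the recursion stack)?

D→J

DFS from L (visiting neighbors in alphabetical order); mark gray on enter, black on exit:
L gray
  I gray
    J gray
      E gray
      E black
      N gray
        D gray
          D→J: J is gray → back edge
First back edge: D → J.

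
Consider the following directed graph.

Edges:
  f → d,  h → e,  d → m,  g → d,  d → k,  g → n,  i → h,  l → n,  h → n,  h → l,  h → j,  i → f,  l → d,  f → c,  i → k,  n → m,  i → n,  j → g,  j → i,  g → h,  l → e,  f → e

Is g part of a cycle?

Yes

g is on a cycle iff g can reach itself via ≥1 edge.
g → h → j → g — yes.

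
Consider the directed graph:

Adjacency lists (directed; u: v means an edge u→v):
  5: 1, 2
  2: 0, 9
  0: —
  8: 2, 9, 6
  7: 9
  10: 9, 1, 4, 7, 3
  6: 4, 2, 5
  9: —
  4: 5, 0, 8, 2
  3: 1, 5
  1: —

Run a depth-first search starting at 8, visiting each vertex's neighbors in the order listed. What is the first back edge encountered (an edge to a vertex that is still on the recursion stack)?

4->8

DFS from 8 (visiting each vertex's neighbors in the order listed); mark gray on enter, black on exit:
8 gray
  2 gray
    0 gray
    0 black
    9 gray
    9 black
  2 black
  8→9: 9 black — skip
  6 gray
    4 gray
      5 gray
        1 gray
        1 black
        5→2: 2 black — skip
      5 black
      4→0: 0 black — skip
      4→8: 8 is gray → back edge
First back edge: 4 → 8.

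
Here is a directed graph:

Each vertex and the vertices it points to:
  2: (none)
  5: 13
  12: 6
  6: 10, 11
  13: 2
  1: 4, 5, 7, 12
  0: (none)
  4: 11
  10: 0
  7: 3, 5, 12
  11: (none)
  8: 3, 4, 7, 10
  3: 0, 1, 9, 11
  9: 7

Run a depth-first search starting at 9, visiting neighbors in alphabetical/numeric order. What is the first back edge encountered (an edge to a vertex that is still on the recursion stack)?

1→7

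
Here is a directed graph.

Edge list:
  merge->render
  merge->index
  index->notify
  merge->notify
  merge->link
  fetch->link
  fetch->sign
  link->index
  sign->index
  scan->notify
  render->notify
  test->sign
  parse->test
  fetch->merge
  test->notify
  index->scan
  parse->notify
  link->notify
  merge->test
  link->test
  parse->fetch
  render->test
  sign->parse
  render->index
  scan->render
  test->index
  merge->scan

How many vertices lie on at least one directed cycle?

A vertex is on a directed cycle iff it belongs to a strongly connected component of size ≥ 2 (or has a self-loop).
The vertices on cycles are {link, scan, sign, test, fetch, index, merge, parse, render} — 9 in total.

9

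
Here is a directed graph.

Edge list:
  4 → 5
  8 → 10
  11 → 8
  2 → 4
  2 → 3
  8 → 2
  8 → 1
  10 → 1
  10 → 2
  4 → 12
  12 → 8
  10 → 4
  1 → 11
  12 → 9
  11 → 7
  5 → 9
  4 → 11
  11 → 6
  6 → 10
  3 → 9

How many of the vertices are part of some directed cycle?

8

A vertex is on a directed cycle iff it belongs to a strongly connected component of size ≥ 2 (or has a self-loop).
The vertices on cycles are {1, 2, 4, 6, 8, 10, 11, 12} — 8 in total.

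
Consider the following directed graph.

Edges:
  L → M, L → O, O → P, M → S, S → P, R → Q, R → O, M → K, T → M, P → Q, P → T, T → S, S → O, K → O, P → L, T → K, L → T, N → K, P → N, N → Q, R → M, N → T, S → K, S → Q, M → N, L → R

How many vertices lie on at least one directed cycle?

9

A vertex is on a directed cycle iff it belongs to a strongly connected component of size ≥ 2 (or has a self-loop).
The vertices on cycles are {K, L, M, N, O, P, R, S, T} — 9 in total.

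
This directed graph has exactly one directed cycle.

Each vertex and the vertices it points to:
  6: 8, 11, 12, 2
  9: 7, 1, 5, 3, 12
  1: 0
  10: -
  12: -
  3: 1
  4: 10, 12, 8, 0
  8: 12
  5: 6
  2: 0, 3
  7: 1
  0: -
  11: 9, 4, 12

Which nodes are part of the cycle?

DFS with gray/black marking from 6:
6 gray
  8 gray
    12 gray
    12 black
  8 black
  11 gray
    9 gray
      7 gray
        1 gray
          0 gray
          0 black
        1 black
      7 black
      9→1: 1 black — skip
      5 gray
        5→6: 6 is gray → back edge
Back edge closes the cycle 6 → 11 → 9 → 5 → 6; its vertices are {5, 6, 9, 11}.

5, 6, 9, 11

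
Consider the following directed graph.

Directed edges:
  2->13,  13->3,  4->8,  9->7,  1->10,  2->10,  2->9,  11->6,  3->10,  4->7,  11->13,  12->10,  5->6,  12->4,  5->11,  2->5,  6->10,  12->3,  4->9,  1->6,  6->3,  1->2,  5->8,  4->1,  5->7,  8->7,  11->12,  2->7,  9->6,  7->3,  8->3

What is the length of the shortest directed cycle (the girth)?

For each vertex v, BFS finds the shortest path from v back to v.
The shortest such closed walk is 5 → 11 → 12 → 4 → 1 → 2 → 5, length 6.

6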